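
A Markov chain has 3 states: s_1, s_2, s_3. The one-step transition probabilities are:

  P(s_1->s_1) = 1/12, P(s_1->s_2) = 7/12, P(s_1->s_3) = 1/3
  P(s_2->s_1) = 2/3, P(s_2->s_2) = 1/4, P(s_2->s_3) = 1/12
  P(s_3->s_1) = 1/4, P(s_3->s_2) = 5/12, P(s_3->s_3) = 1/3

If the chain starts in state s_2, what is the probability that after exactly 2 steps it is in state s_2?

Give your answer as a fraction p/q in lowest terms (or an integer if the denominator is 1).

Computing P^2 by repeated multiplication:
P^1 =
  s_1: [1/12, 7/12, 1/3]
  s_2: [2/3, 1/4, 1/12]
  s_3: [1/4, 5/12, 1/3]
P^2 =
  s_1: [23/48, 1/3, 3/16]
  s_2: [35/144, 35/72, 13/48]
  s_3: [55/144, 7/18, 11/48]

(P^2)[s_2 -> s_2] = 35/72

Answer: 35/72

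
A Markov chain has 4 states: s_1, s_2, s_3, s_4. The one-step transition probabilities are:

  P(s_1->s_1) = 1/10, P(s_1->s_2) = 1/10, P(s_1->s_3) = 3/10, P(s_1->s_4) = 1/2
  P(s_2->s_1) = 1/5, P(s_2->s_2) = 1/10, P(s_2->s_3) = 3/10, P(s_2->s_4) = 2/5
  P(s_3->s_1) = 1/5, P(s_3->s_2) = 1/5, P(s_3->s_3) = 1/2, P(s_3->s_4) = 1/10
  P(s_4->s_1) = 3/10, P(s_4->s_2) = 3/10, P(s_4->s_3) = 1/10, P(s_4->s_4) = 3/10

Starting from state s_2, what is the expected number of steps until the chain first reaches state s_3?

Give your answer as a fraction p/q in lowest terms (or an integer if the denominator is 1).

Let h_i = expected steps to first reach s_3 from state i.
Boundary: h_s_3 = 0.
First-step equations for the other states:
  h_s_1 = 1 + 1/10*h_s_1 + 1/10*h_s_2 + 3/10*h_s_3 + 1/2*h_s_4
  h_s_2 = 1 + 1/5*h_s_1 + 1/10*h_s_2 + 3/10*h_s_3 + 2/5*h_s_4
  h_s_4 = 1 + 3/10*h_s_1 + 3/10*h_s_2 + 1/10*h_s_3 + 3/10*h_s_4

Substituting h_s_3 = 0 and rearranging gives the linear system (I - Q) h = 1:
  [9/10, -1/10, -1/2] . (h_s_1, h_s_2, h_s_4) = 1
  [-1/5, 9/10, -2/5] . (h_s_1, h_s_2, h_s_4) = 1
  [-3/10, -3/10, 7/10] . (h_s_1, h_s_2, h_s_4) = 1

Solving yields:
  h_s_1 = 305/67
  h_s_2 = 300/67
  h_s_4 = 355/67

Starting state is s_2, so the expected hitting time is h_s_2 = 300/67.

Answer: 300/67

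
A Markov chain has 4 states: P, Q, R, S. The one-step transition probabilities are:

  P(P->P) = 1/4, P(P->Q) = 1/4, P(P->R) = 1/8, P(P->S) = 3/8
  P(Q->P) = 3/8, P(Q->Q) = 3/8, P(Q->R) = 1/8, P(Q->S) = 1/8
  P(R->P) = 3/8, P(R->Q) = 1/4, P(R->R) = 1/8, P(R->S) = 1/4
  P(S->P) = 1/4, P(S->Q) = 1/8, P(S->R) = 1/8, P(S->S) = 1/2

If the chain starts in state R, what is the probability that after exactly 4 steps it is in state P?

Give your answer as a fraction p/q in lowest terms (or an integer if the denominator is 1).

Answer: 1211/4096

Derivation:
Computing P^4 by repeated multiplication:
P^1 =
  P: [1/4, 1/4, 1/8, 3/8]
  Q: [3/8, 3/8, 1/8, 1/8]
  R: [3/8, 1/4, 1/8, 1/4]
  S: [1/4, 1/8, 1/8, 1/2]
P^2 =
  P: [19/64, 15/64, 1/8, 11/32]
  Q: [5/16, 9/32, 1/8, 9/32]
  R: [19/64, 1/4, 1/8, 21/64]
  S: [9/32, 13/64, 1/8, 25/64]
P^3 =
  P: [151/512, 121/512, 1/8, 11/32]
  Q: [77/256, 1/4, 1/8, 83/256]
  R: [19/64, 123/512, 1/8, 173/512]
  S: [149/512, 29/128, 1/8, 183/512]
P^4 =
  P: [1209/4096, 969/4096, 1/8, 703/2048]
  Q: [19/64, 493/2048, 1/8, 691/2048]
  R: [1211/4096, 487/2048, 1/8, 1399/4096]
  S: [301/1024, 957/4096, 1/8, 1423/4096]

(P^4)[R -> P] = 1211/4096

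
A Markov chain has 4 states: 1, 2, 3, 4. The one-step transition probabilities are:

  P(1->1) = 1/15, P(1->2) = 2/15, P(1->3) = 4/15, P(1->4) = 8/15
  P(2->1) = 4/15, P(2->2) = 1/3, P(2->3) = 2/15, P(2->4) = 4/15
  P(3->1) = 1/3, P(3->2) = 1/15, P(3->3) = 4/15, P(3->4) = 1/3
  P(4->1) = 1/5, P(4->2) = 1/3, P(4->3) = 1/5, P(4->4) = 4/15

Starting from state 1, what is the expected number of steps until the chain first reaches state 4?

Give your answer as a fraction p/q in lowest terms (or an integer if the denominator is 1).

Let h_i = expected steps to first reach 4 from state i.
Boundary: h_4 = 0.
First-step equations for the other states:
  h_1 = 1 + 1/15*h_1 + 2/15*h_2 + 4/15*h_3 + 8/15*h_4
  h_2 = 1 + 4/15*h_1 + 1/3*h_2 + 2/15*h_3 + 4/15*h_4
  h_3 = 1 + 1/3*h_1 + 1/15*h_2 + 4/15*h_3 + 1/3*h_4

Substituting h_4 = 0 and rearranging gives the linear system (I - Q) h = 1:
  [14/15, -2/15, -4/15] . (h_1, h_2, h_3) = 1
  [-4/15, 2/3, -2/15] . (h_1, h_2, h_3) = 1
  [-1/3, -1/15, 11/15] . (h_1, h_2, h_3) = 1

Solving yields:
  h_1 = 445/198
  h_2 = 290/99
  h_3 = 175/66

Starting state is 1, so the expected hitting time is h_1 = 445/198.

Answer: 445/198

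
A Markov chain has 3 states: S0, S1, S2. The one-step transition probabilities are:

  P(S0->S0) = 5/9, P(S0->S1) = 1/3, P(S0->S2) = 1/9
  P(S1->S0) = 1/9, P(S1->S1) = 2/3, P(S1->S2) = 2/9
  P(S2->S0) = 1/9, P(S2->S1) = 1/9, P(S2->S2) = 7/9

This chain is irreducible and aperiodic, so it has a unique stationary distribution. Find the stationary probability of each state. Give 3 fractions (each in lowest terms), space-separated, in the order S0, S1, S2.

The stationary distribution satisfies pi = pi * P, i.e.:
  pi_S0 = 5/9*pi_S0 + 1/9*pi_S1 + 1/9*pi_S2
  pi_S1 = 1/3*pi_S0 + 2/3*pi_S1 + 1/9*pi_S2
  pi_S2 = 1/9*pi_S0 + 2/9*pi_S1 + 7/9*pi_S2
with normalization: pi_S0 + pi_S1 + pi_S2 = 1.

Using the first 2 balance equations plus normalization, the linear system A*pi = b is:
  [-4/9, 1/9, 1/9] . pi = 0
  [1/3, -1/3, 1/9] . pi = 0
  [1, 1, 1] . pi = 1

Solving yields:
  pi_S0 = 1/5
  pi_S1 = 7/20
  pi_S2 = 9/20

Verification (pi * P):
  1/5*5/9 + 7/20*1/9 + 9/20*1/9 = 1/5 = pi_S0  (ok)
  1/5*1/3 + 7/20*2/3 + 9/20*1/9 = 7/20 = pi_S1  (ok)
  1/5*1/9 + 7/20*2/9 + 9/20*7/9 = 9/20 = pi_S2  (ok)

Answer: 1/5 7/20 9/20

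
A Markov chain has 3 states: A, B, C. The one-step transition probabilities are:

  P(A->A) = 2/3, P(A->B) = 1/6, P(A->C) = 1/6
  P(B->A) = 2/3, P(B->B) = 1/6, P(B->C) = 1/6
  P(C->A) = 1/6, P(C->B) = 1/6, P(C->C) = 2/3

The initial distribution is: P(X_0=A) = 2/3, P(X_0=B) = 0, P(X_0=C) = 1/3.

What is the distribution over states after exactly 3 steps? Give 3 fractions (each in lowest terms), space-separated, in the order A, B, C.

Propagating the distribution step by step (d_{t+1} = d_t * P):
d_0 = (A=2/3, B=0, C=1/3)
  d_1[A] = 2/3*2/3 + 0*2/3 + 1/3*1/6 = 1/2
  d_1[B] = 2/3*1/6 + 0*1/6 + 1/3*1/6 = 1/6
  d_1[C] = 2/3*1/6 + 0*1/6 + 1/3*2/3 = 1/3
d_1 = (A=1/2, B=1/6, C=1/3)
  d_2[A] = 1/2*2/3 + 1/6*2/3 + 1/3*1/6 = 1/2
  d_2[B] = 1/2*1/6 + 1/6*1/6 + 1/3*1/6 = 1/6
  d_2[C] = 1/2*1/6 + 1/6*1/6 + 1/3*2/3 = 1/3
d_2 = (A=1/2, B=1/6, C=1/3)
  d_3[A] = 1/2*2/3 + 1/6*2/3 + 1/3*1/6 = 1/2
  d_3[B] = 1/2*1/6 + 1/6*1/6 + 1/3*1/6 = 1/6
  d_3[C] = 1/2*1/6 + 1/6*1/6 + 1/3*2/3 = 1/3
d_3 = (A=1/2, B=1/6, C=1/3)

Answer: 1/2 1/6 1/3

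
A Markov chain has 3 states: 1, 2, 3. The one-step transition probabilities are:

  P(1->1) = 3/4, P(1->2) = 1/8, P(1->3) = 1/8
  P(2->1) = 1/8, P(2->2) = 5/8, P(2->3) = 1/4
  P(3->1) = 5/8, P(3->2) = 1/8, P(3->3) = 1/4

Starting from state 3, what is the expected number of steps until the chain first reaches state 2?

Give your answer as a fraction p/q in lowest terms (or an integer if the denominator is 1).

Let h_i = expected steps to first reach 2 from state i.
Boundary: h_2 = 0.
First-step equations for the other states:
  h_1 = 1 + 3/4*h_1 + 1/8*h_2 + 1/8*h_3
  h_3 = 1 + 5/8*h_1 + 1/8*h_2 + 1/4*h_3

Substituting h_2 = 0 and rearranging gives the linear system (I - Q) h = 1:
  [1/4, -1/8] . (h_1, h_3) = 1
  [-5/8, 3/4] . (h_1, h_3) = 1

Solving yields:
  h_1 = 8
  h_3 = 8

Starting state is 3, so the expected hitting time is h_3 = 8.

Answer: 8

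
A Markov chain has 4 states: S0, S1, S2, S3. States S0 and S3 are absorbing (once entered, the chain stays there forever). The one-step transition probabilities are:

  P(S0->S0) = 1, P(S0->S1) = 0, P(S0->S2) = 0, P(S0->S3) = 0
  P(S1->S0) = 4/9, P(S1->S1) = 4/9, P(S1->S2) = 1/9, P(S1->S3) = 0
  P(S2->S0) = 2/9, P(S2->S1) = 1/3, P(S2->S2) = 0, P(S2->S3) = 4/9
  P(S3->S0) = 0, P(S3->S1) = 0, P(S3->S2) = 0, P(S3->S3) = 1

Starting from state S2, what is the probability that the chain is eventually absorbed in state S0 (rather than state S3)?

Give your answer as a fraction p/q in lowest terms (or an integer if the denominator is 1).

Answer: 11/21

Derivation:
Let a_i = P(absorbed in S0 | start in state i).
Boundary conditions: a_S0 = 1, a_S3 = 0.
For each transient state i, a_i = sum_j P(i->j) * a_j:
  a_S1 = 4/9*a_S0 + 4/9*a_S1 + 1/9*a_S2 + 0*a_S3
  a_S2 = 2/9*a_S0 + 1/3*a_S1 + 0*a_S2 + 4/9*a_S3

Substituting a_S0 = 1 and a_S3 = 0, rearrange to (I - Q) a = r where r[i] = P(i -> S0):
  [5/9, -1/9] . (a_S1, a_S2) = 4/9
  [-1/3, 1] . (a_S1, a_S2) = 2/9

Solving yields:
  a_S1 = 19/21
  a_S2 = 11/21

Starting state is S2, so the absorption probability is a_S2 = 11/21.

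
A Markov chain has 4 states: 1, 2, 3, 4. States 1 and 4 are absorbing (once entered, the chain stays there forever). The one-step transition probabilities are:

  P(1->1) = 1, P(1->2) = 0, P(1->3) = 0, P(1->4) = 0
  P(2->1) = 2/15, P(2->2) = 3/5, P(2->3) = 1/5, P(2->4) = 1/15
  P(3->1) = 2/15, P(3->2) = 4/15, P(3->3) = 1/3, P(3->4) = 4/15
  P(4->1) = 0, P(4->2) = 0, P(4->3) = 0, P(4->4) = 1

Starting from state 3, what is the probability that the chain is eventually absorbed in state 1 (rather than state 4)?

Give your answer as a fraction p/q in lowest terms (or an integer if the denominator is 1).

Answer: 5/12

Derivation:
Let a_i = P(absorbed in 1 | start in state i).
Boundary conditions: a_1 = 1, a_4 = 0.
For each transient state i, a_i = sum_j P(i->j) * a_j:
  a_2 = 2/15*a_1 + 3/5*a_2 + 1/5*a_3 + 1/15*a_4
  a_3 = 2/15*a_1 + 4/15*a_2 + 1/3*a_3 + 4/15*a_4

Substituting a_1 = 1 and a_4 = 0, rearrange to (I - Q) a = r where r[i] = P(i -> 1):
  [2/5, -1/5] . (a_2, a_3) = 2/15
  [-4/15, 2/3] . (a_2, a_3) = 2/15

Solving yields:
  a_2 = 13/24
  a_3 = 5/12

Starting state is 3, so the absorption probability is a_3 = 5/12.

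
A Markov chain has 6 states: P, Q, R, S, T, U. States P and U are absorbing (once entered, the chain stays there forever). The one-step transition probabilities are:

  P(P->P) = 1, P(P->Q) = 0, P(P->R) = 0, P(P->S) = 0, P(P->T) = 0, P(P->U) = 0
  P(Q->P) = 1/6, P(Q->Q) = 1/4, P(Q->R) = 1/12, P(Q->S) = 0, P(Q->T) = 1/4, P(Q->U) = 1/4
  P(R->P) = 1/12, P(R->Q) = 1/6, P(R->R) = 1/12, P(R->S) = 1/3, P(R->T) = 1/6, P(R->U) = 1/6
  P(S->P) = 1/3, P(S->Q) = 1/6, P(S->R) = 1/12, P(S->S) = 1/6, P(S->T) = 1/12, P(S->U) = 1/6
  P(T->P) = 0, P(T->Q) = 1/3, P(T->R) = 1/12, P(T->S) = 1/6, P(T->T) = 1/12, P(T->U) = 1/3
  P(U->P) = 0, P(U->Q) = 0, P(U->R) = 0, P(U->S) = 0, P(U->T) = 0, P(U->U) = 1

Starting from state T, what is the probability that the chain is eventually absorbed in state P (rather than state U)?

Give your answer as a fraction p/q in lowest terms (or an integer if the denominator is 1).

Answer: 89/339

Derivation:
Let a_i = P(absorbed in P | start in state i).
Boundary conditions: a_P = 1, a_U = 0.
For each transient state i, a_i = sum_j P(i->j) * a_j:
  a_Q = 1/6*a_P + 1/4*a_Q + 1/12*a_R + 0*a_S + 1/4*a_T + 1/4*a_U
  a_R = 1/12*a_P + 1/6*a_Q + 1/12*a_R + 1/3*a_S + 1/6*a_T + 1/6*a_U
  a_S = 1/3*a_P + 1/6*a_Q + 1/12*a_R + 1/6*a_S + 1/12*a_T + 1/6*a_U
  a_T = 0*a_P + 1/3*a_Q + 1/12*a_R + 1/6*a_S + 1/12*a_T + 1/3*a_U

Substituting a_P = 1 and a_U = 0, rearrange to (I - Q) a = r where r[i] = P(i -> P):
  [3/4, -1/12, 0, -1/4] . (a_Q, a_R, a_S, a_T) = 1/6
  [-1/6, 11/12, -1/3, -1/6] . (a_Q, a_R, a_S, a_T) = 1/12
  [-1/6, -1/12, 5/6, -1/12] . (a_Q, a_R, a_S, a_T) = 1/3
  [-1/3, -1/12, -1/6, 11/12] . (a_Q, a_R, a_S, a_T) = 0

Solving yields:
  a_Q = 40/113
  a_R = 45/113
  a_S = 182/339
  a_T = 89/339

Starting state is T, so the absorption probability is a_T = 89/339.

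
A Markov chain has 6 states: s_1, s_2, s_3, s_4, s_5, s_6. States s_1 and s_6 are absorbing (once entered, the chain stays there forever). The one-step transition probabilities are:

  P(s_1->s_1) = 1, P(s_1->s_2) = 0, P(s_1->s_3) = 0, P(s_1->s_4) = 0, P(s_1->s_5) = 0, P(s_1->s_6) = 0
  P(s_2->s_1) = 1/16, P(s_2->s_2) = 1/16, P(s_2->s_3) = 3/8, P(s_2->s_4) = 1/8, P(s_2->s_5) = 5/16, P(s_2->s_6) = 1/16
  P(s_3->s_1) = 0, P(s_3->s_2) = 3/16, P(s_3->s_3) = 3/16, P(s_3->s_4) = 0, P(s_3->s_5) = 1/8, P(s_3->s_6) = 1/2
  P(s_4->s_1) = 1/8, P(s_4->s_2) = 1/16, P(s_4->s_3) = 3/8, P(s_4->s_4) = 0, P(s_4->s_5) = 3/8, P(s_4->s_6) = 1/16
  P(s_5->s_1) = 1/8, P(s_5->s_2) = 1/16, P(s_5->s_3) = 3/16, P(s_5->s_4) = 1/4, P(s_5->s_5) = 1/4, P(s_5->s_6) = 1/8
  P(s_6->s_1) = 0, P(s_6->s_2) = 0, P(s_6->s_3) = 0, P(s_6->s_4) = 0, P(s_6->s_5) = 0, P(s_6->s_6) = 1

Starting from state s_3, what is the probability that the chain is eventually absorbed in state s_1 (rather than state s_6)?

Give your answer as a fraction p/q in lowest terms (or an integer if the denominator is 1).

Answer: 20/187

Derivation:
Let a_i = P(absorbed in s_1 | start in state i).
Boundary conditions: a_s_1 = 1, a_s_6 = 0.
For each transient state i, a_i = sum_j P(i->j) * a_j:
  a_s_2 = 1/16*a_s_1 + 1/16*a_s_2 + 3/8*a_s_3 + 1/8*a_s_4 + 5/16*a_s_5 + 1/16*a_s_6
  a_s_3 = 0*a_s_1 + 3/16*a_s_2 + 3/16*a_s_3 + 0*a_s_4 + 1/8*a_s_5 + 1/2*a_s_6
  a_s_4 = 1/8*a_s_1 + 1/16*a_s_2 + 3/8*a_s_3 + 0*a_s_4 + 3/8*a_s_5 + 1/16*a_s_6
  a_s_5 = 1/8*a_s_1 + 1/16*a_s_2 + 3/16*a_s_3 + 1/4*a_s_4 + 1/4*a_s_5 + 1/8*a_s_6

Substituting a_s_1 = 1 and a_s_6 = 0, rearrange to (I - Q) a = r where r[i] = P(i -> s_1):
  [15/16, -3/8, -1/8, -5/16] . (a_s_2, a_s_3, a_s_4, a_s_5) = 1/16
  [-3/16, 13/16, 0, -1/8] . (a_s_2, a_s_3, a_s_4, a_s_5) = 0
  [-1/16, -3/8, 1, -3/8] . (a_s_2, a_s_3, a_s_4, a_s_5) = 1/8
  [-1/16, -3/16, -1/4, 3/4] . (a_s_2, a_s_3, a_s_4, a_s_5) = 1/8

Solving yields:
  a_s_2 = 95/374
  a_s_3 = 20/187
  a_s_4 = 447/1496
  a_s_5 = 235/748

Starting state is s_3, so the absorption probability is a_s_3 = 20/187.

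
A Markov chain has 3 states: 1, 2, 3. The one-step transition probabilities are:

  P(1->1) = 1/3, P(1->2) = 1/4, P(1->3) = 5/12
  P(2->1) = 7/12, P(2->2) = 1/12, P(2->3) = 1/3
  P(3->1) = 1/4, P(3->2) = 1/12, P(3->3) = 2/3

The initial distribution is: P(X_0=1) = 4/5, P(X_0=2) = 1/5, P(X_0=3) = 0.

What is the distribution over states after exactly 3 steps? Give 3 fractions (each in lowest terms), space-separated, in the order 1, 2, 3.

Answer: 2839/8640 41/288 4571/8640

Derivation:
Propagating the distribution step by step (d_{t+1} = d_t * P):
d_0 = (1=4/5, 2=1/5, 3=0)
  d_1[1] = 4/5*1/3 + 1/5*7/12 + 0*1/4 = 23/60
  d_1[2] = 4/5*1/4 + 1/5*1/12 + 0*1/12 = 13/60
  d_1[3] = 4/5*5/12 + 1/5*1/3 + 0*2/3 = 2/5
d_1 = (1=23/60, 2=13/60, 3=2/5)
  d_2[1] = 23/60*1/3 + 13/60*7/12 + 2/5*1/4 = 17/48
  d_2[2] = 23/60*1/4 + 13/60*1/12 + 2/5*1/12 = 53/360
  d_2[3] = 23/60*5/12 + 13/60*1/3 + 2/5*2/3 = 359/720
d_2 = (1=17/48, 2=53/360, 3=359/720)
  d_3[1] = 17/48*1/3 + 53/360*7/12 + 359/720*1/4 = 2839/8640
  d_3[2] = 17/48*1/4 + 53/360*1/12 + 359/720*1/12 = 41/288
  d_3[3] = 17/48*5/12 + 53/360*1/3 + 359/720*2/3 = 4571/8640
d_3 = (1=2839/8640, 2=41/288, 3=4571/8640)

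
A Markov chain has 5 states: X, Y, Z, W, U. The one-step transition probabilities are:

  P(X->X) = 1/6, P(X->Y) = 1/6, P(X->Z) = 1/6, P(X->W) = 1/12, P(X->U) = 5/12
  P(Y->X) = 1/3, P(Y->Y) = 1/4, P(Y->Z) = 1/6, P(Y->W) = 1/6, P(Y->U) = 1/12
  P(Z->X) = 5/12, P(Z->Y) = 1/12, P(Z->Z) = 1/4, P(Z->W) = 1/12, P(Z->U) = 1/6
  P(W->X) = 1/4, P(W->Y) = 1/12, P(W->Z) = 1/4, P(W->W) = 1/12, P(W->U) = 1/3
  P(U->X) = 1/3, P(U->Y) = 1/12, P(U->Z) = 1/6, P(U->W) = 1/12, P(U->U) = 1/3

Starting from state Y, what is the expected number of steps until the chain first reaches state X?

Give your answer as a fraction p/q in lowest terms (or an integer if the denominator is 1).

Let h_i = expected steps to first reach X from state i.
Boundary: h_X = 0.
First-step equations for the other states:
  h_Y = 1 + 1/3*h_X + 1/4*h_Y + 1/6*h_Z + 1/6*h_W + 1/12*h_U
  h_Z = 1 + 5/12*h_X + 1/12*h_Y + 1/4*h_Z + 1/12*h_W + 1/6*h_U
  h_W = 1 + 1/4*h_X + 1/12*h_Y + 1/4*h_Z + 1/12*h_W + 1/3*h_U
  h_U = 1 + 1/3*h_X + 1/12*h_Y + 1/6*h_Z + 1/12*h_W + 1/3*h_U

Substituting h_X = 0 and rearranging gives the linear system (I - Q) h = 1:
  [3/4, -1/6, -1/6, -1/12] . (h_Y, h_Z, h_W, h_U) = 1
  [-1/12, 3/4, -1/12, -1/6] . (h_Y, h_Z, h_W, h_U) = 1
  [-1/12, -1/4, 11/12, -1/3] . (h_Y, h_Z, h_W, h_U) = 1
  [-1/12, -1/6, -1/12, 2/3] . (h_Y, h_Z, h_W, h_U) = 1

Solving yields:
  h_Y = 1596/541
  h_Z = 1440/541
  h_W = 1704/541
  h_U = 1584/541

Starting state is Y, so the expected hitting time is h_Y = 1596/541.

Answer: 1596/541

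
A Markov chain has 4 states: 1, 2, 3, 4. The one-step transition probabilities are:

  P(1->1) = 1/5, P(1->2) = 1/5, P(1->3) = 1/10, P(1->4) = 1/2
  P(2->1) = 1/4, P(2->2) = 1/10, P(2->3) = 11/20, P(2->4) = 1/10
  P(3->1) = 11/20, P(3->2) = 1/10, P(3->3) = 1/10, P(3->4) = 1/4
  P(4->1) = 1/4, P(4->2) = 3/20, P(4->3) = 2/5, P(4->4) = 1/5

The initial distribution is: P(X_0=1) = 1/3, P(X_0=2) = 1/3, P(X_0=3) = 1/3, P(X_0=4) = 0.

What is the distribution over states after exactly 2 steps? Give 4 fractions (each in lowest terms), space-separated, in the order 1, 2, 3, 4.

Answer: 37/120 59/400 49/200 359/1200

Derivation:
Propagating the distribution step by step (d_{t+1} = d_t * P):
d_0 = (1=1/3, 2=1/3, 3=1/3, 4=0)
  d_1[1] = 1/3*1/5 + 1/3*1/4 + 1/3*11/20 + 0*1/4 = 1/3
  d_1[2] = 1/3*1/5 + 1/3*1/10 + 1/3*1/10 + 0*3/20 = 2/15
  d_1[3] = 1/3*1/10 + 1/3*11/20 + 1/3*1/10 + 0*2/5 = 1/4
  d_1[4] = 1/3*1/2 + 1/3*1/10 + 1/3*1/4 + 0*1/5 = 17/60
d_1 = (1=1/3, 2=2/15, 3=1/4, 4=17/60)
  d_2[1] = 1/3*1/5 + 2/15*1/4 + 1/4*11/20 + 17/60*1/4 = 37/120
  d_2[2] = 1/3*1/5 + 2/15*1/10 + 1/4*1/10 + 17/60*3/20 = 59/400
  d_2[3] = 1/3*1/10 + 2/15*11/20 + 1/4*1/10 + 17/60*2/5 = 49/200
  d_2[4] = 1/3*1/2 + 2/15*1/10 + 1/4*1/4 + 17/60*1/5 = 359/1200
d_2 = (1=37/120, 2=59/400, 3=49/200, 4=359/1200)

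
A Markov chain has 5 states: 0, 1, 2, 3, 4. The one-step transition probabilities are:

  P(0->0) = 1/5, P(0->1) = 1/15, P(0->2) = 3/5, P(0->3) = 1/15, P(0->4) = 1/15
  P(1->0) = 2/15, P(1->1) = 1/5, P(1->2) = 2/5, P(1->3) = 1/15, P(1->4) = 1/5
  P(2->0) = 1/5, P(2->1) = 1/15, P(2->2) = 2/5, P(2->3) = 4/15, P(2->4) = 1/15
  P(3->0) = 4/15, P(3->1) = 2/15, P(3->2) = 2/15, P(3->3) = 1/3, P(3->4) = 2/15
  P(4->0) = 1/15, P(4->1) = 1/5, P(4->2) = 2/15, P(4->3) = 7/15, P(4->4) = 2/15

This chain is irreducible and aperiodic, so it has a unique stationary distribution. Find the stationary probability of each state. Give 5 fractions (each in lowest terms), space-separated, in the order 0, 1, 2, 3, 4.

The stationary distribution satisfies pi = pi * P, i.e.:
  pi_0 = 1/5*pi_0 + 2/15*pi_1 + 1/5*pi_2 + 4/15*pi_3 + 1/15*pi_4
  pi_1 = 1/15*pi_0 + 1/5*pi_1 + 1/15*pi_2 + 2/15*pi_3 + 1/5*pi_4
  pi_2 = 3/5*pi_0 + 2/5*pi_1 + 2/5*pi_2 + 2/15*pi_3 + 2/15*pi_4
  pi_3 = 1/15*pi_0 + 1/15*pi_1 + 4/15*pi_2 + 1/3*pi_3 + 7/15*pi_4
  pi_4 = 1/15*pi_0 + 1/5*pi_1 + 1/15*pi_2 + 2/15*pi_3 + 2/15*pi_4
with normalization: pi_0 + pi_1 + pi_2 + pi_3 + pi_4 = 1.

Using the first 4 balance equations plus normalization, the linear system A*pi = b is:
  [-4/5, 2/15, 1/5, 4/15, 1/15] . pi = 0
  [1/15, -4/5, 1/15, 2/15, 1/5] . pi = 0
  [3/5, 2/5, -3/5, 2/15, 2/15] . pi = 0
  [1/15, 1/15, 4/15, -2/3, 7/15] . pi = 0
  [1, 1, 1, 1, 1] . pi = 1

Solving yields:
  pi_0 = 7366/37821
  pi_1 = 1408/12607
  pi_2 = 13100/37821
  pi_3 = 3057/12607
  pi_4 = 1320/12607

Verification (pi * P):
  7366/37821*1/5 + 1408/12607*2/15 + 13100/37821*1/5 + 3057/12607*4/15 + 1320/12607*1/15 = 7366/37821 = pi_0  (ok)
  7366/37821*1/15 + 1408/12607*1/5 + 13100/37821*1/15 + 3057/12607*2/15 + 1320/12607*1/5 = 1408/12607 = pi_1  (ok)
  7366/37821*3/5 + 1408/12607*2/5 + 13100/37821*2/5 + 3057/12607*2/15 + 1320/12607*2/15 = 13100/37821 = pi_2  (ok)
  7366/37821*1/15 + 1408/12607*1/15 + 13100/37821*4/15 + 3057/12607*1/3 + 1320/12607*7/15 = 3057/12607 = pi_3  (ok)
  7366/37821*1/15 + 1408/12607*1/5 + 13100/37821*1/15 + 3057/12607*2/15 + 1320/12607*2/15 = 1320/12607 = pi_4  (ok)

Answer: 7366/37821 1408/12607 13100/37821 3057/12607 1320/12607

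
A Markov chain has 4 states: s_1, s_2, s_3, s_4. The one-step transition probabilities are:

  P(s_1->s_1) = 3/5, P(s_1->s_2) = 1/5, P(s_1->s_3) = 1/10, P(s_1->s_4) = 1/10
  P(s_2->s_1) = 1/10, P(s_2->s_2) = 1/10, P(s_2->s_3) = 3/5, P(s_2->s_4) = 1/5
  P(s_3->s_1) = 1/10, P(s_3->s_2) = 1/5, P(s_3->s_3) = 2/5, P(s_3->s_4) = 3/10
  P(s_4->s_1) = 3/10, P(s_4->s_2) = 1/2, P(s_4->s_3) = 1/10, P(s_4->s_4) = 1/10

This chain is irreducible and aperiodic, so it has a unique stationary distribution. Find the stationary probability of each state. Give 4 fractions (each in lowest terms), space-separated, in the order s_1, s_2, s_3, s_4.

Answer: 197/719 167/719 222/719 133/719

Derivation:
The stationary distribution satisfies pi = pi * P, i.e.:
  pi_s_1 = 3/5*pi_s_1 + 1/10*pi_s_2 + 1/10*pi_s_3 + 3/10*pi_s_4
  pi_s_2 = 1/5*pi_s_1 + 1/10*pi_s_2 + 1/5*pi_s_3 + 1/2*pi_s_4
  pi_s_3 = 1/10*pi_s_1 + 3/5*pi_s_2 + 2/5*pi_s_3 + 1/10*pi_s_4
  pi_s_4 = 1/10*pi_s_1 + 1/5*pi_s_2 + 3/10*pi_s_3 + 1/10*pi_s_4
with normalization: pi_s_1 + pi_s_2 + pi_s_3 + pi_s_4 = 1.

Using the first 3 balance equations plus normalization, the linear system A*pi = b is:
  [-2/5, 1/10, 1/10, 3/10] . pi = 0
  [1/5, -9/10, 1/5, 1/2] . pi = 0
  [1/10, 3/5, -3/5, 1/10] . pi = 0
  [1, 1, 1, 1] . pi = 1

Solving yields:
  pi_s_1 = 197/719
  pi_s_2 = 167/719
  pi_s_3 = 222/719
  pi_s_4 = 133/719

Verification (pi * P):
  197/719*3/5 + 167/719*1/10 + 222/719*1/10 + 133/719*3/10 = 197/719 = pi_s_1  (ok)
  197/719*1/5 + 167/719*1/10 + 222/719*1/5 + 133/719*1/2 = 167/719 = pi_s_2  (ok)
  197/719*1/10 + 167/719*3/5 + 222/719*2/5 + 133/719*1/10 = 222/719 = pi_s_3  (ok)
  197/719*1/10 + 167/719*1/5 + 222/719*3/10 + 133/719*1/10 = 133/719 = pi_s_4  (ok)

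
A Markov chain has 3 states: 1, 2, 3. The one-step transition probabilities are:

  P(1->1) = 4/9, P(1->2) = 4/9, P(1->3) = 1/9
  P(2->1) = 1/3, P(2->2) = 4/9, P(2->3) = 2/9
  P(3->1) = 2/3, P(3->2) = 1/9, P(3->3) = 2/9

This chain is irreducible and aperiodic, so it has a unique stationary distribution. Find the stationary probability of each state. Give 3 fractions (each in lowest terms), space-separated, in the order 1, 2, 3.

Answer: 11/25 29/75 13/75

Derivation:
The stationary distribution satisfies pi = pi * P, i.e.:
  pi_1 = 4/9*pi_1 + 1/3*pi_2 + 2/3*pi_3
  pi_2 = 4/9*pi_1 + 4/9*pi_2 + 1/9*pi_3
  pi_3 = 1/9*pi_1 + 2/9*pi_2 + 2/9*pi_3
with normalization: pi_1 + pi_2 + pi_3 = 1.

Using the first 2 balance equations plus normalization, the linear system A*pi = b is:
  [-5/9, 1/3, 2/3] . pi = 0
  [4/9, -5/9, 1/9] . pi = 0
  [1, 1, 1] . pi = 1

Solving yields:
  pi_1 = 11/25
  pi_2 = 29/75
  pi_3 = 13/75

Verification (pi * P):
  11/25*4/9 + 29/75*1/3 + 13/75*2/3 = 11/25 = pi_1  (ok)
  11/25*4/9 + 29/75*4/9 + 13/75*1/9 = 29/75 = pi_2  (ok)
  11/25*1/9 + 29/75*2/9 + 13/75*2/9 = 13/75 = pi_3  (ok)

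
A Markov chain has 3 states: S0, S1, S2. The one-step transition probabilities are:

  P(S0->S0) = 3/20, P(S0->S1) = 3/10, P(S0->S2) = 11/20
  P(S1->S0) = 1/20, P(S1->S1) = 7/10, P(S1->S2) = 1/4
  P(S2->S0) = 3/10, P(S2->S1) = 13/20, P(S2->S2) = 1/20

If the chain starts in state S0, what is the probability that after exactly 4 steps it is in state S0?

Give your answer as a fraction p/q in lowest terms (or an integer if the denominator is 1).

Computing P^4 by repeated multiplication:
P^1 =
  S0: [3/20, 3/10, 11/20]
  S1: [1/20, 7/10, 1/4]
  S2: [3/10, 13/20, 1/20]
P^2 =
  S0: [81/400, 49/80, 37/200]
  S1: [47/400, 267/400, 43/200]
  S2: [37/400, 231/400, 33/100]
P^3 =
  S0: [233/2000, 2439/4000, 219/800]
  S1: [231/2000, 2569/4000, 969/4000]
  S2: [567/4000, 1293/2000, 847/4000]
P^4 =
  S0: [10407/80000, 51177/80000, 1151/5000]
  S1: [9769/80000, 10267/16000, 1181/5000]
  S2: [9369/80000, 50617/80000, 10007/40000]

(P^4)[S0 -> S0] = 10407/80000

Answer: 10407/80000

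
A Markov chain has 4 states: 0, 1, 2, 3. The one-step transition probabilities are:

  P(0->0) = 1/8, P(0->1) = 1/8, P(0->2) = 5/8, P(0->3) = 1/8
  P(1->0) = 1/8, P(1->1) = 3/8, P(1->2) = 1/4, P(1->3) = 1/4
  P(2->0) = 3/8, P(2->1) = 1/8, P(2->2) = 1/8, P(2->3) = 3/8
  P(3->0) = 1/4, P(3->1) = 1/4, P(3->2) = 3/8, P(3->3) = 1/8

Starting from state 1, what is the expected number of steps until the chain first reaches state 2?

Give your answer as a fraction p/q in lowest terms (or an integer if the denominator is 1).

Let h_i = expected steps to first reach 2 from state i.
Boundary: h_2 = 0.
First-step equations for the other states:
  h_0 = 1 + 1/8*h_0 + 1/8*h_1 + 5/8*h_2 + 1/8*h_3
  h_1 = 1 + 1/8*h_0 + 3/8*h_1 + 1/4*h_2 + 1/4*h_3
  h_3 = 1 + 1/4*h_0 + 1/4*h_1 + 3/8*h_2 + 1/8*h_3

Substituting h_2 = 0 and rearranging gives the linear system (I - Q) h = 1:
  [7/8, -1/8, -1/8] . (h_0, h_1, h_3) = 1
  [-1/8, 5/8, -1/4] . (h_0, h_1, h_3) = 1
  [-1/4, -1/4, 7/8] . (h_0, h_1, h_3) = 1

Solving yields:
  h_0 = 188/97
  h_1 = 292/97
  h_3 = 248/97

Starting state is 1, so the expected hitting time is h_1 = 292/97.

Answer: 292/97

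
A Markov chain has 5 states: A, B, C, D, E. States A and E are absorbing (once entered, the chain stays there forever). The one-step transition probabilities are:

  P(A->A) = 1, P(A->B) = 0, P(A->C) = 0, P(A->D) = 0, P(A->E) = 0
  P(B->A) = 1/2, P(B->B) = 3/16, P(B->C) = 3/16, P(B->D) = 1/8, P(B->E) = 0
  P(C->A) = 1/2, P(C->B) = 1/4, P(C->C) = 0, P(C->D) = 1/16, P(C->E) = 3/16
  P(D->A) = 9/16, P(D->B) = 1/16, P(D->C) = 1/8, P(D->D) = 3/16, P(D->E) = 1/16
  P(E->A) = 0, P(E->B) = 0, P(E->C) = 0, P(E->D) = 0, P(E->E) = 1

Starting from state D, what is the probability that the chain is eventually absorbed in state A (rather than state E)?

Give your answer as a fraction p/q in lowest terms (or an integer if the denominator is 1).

Let a_i = P(absorbed in A | start in state i).
Boundary conditions: a_A = 1, a_E = 0.
For each transient state i, a_i = sum_j P(i->j) * a_j:
  a_B = 1/2*a_A + 3/16*a_B + 3/16*a_C + 1/8*a_D + 0*a_E
  a_C = 1/2*a_A + 1/4*a_B + 0*a_C + 1/16*a_D + 3/16*a_E
  a_D = 9/16*a_A + 1/16*a_B + 1/8*a_C + 3/16*a_D + 1/16*a_E

Substituting a_A = 1 and a_E = 0, rearrange to (I - Q) a = r where r[i] = P(i -> A):
  [13/16, -3/16, -1/8] . (a_B, a_C, a_D) = 1/2
  [-1/4, 1, -1/16] . (a_B, a_C, a_D) = 1/2
  [-1/16, -1/8, 13/16] . (a_B, a_C, a_D) = 9/16

Solving yields:
  a_B = 2307/2471
  a_C = 1949/2471
  a_D = 2188/2471

Starting state is D, so the absorption probability is a_D = 2188/2471.

Answer: 2188/2471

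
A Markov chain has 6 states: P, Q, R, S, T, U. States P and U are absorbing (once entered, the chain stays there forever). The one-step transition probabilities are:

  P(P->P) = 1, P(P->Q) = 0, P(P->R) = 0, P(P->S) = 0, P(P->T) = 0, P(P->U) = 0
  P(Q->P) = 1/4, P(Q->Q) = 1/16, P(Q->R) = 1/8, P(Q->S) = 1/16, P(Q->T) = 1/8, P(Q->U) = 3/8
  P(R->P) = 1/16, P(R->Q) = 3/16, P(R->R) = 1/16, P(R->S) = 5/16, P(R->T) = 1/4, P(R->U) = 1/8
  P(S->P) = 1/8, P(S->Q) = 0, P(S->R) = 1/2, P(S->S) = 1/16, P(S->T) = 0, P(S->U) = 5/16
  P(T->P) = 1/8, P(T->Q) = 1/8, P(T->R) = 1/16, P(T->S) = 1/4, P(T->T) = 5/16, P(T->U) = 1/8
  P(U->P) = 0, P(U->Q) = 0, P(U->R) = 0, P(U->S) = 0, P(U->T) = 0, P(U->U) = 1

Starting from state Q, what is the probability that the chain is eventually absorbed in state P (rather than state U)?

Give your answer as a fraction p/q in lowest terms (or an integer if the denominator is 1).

Answer: 654/1675

Derivation:
Let a_i = P(absorbed in P | start in state i).
Boundary conditions: a_P = 1, a_U = 0.
For each transient state i, a_i = sum_j P(i->j) * a_j:
  a_Q = 1/4*a_P + 1/16*a_Q + 1/8*a_R + 1/16*a_S + 1/8*a_T + 3/8*a_U
  a_R = 1/16*a_P + 3/16*a_Q + 1/16*a_R + 5/16*a_S + 1/4*a_T + 1/8*a_U
  a_S = 1/8*a_P + 0*a_Q + 1/2*a_R + 1/16*a_S + 0*a_T + 5/16*a_U
  a_T = 1/8*a_P + 1/8*a_Q + 1/16*a_R + 1/4*a_S + 5/16*a_T + 1/8*a_U

Substituting a_P = 1 and a_U = 0, rearrange to (I - Q) a = r where r[i] = P(i -> P):
  [15/16, -1/8, -1/16, -1/8] . (a_Q, a_R, a_S, a_T) = 1/4
  [-3/16, 15/16, -5/16, -1/4] . (a_Q, a_R, a_S, a_T) = 1/16
  [0, -1/2, 15/16, 0] . (a_Q, a_R, a_S, a_T) = 1/8
  [-1/8, -1/16, -1/4, 11/16] . (a_Q, a_R, a_S, a_T) = 1/8

Solving yields:
  a_Q = 654/1675
  a_R = 121/335
  a_S = 546/1675
  a_T = 677/1675

Starting state is Q, so the absorption probability is a_Q = 654/1675.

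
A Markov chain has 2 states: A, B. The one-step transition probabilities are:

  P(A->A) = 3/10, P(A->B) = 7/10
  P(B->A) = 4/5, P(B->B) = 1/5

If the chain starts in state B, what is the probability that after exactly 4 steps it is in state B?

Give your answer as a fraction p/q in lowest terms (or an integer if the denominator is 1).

Answer: 1/2

Derivation:
Computing P^4 by repeated multiplication:
P^1 =
  A: [3/10, 7/10]
  B: [4/5, 1/5]
P^2 =
  A: [13/20, 7/20]
  B: [2/5, 3/5]
P^3 =
  A: [19/40, 21/40]
  B: [3/5, 2/5]
P^4 =
  A: [9/16, 7/16]
  B: [1/2, 1/2]

(P^4)[B -> B] = 1/2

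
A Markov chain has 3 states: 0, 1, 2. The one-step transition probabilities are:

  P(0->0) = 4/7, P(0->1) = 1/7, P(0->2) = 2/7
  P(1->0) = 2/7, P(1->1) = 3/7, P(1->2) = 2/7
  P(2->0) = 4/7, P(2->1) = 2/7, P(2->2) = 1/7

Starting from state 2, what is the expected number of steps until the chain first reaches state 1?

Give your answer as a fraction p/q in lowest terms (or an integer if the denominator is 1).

Answer: 49/10

Derivation:
Let h_i = expected steps to first reach 1 from state i.
Boundary: h_1 = 0.
First-step equations for the other states:
  h_0 = 1 + 4/7*h_0 + 1/7*h_1 + 2/7*h_2
  h_2 = 1 + 4/7*h_0 + 2/7*h_1 + 1/7*h_2

Substituting h_1 = 0 and rearranging gives the linear system (I - Q) h = 1:
  [3/7, -2/7] . (h_0, h_2) = 1
  [-4/7, 6/7] . (h_0, h_2) = 1

Solving yields:
  h_0 = 28/5
  h_2 = 49/10

Starting state is 2, so the expected hitting time is h_2 = 49/10.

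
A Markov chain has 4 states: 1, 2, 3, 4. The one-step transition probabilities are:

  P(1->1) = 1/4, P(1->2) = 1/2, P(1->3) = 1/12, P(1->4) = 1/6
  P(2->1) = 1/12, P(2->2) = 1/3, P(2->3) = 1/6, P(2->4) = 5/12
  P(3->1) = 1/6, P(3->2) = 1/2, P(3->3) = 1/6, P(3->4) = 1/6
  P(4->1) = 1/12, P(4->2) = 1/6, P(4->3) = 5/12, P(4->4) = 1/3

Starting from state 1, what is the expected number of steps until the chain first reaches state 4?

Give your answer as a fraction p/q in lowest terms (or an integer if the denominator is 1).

Let h_i = expected steps to first reach 4 from state i.
Boundary: h_4 = 0.
First-step equations for the other states:
  h_1 = 1 + 1/4*h_1 + 1/2*h_2 + 1/12*h_3 + 1/6*h_4
  h_2 = 1 + 1/12*h_1 + 1/3*h_2 + 1/6*h_3 + 5/12*h_4
  h_3 = 1 + 1/6*h_1 + 1/2*h_2 + 1/6*h_3 + 1/6*h_4

Substituting h_4 = 0 and rearranging gives the linear system (I - Q) h = 1:
  [3/4, -1/2, -1/12] . (h_1, h_2, h_3) = 1
  [-1/12, 2/3, -1/6] . (h_1, h_2, h_3) = 1
  [-1/6, -1/2, 5/6] . (h_1, h_2, h_3) = 1

Solving yields:
  h_1 = 84/23
  h_2 = 66/23
  h_3 = 84/23

Starting state is 1, so the expected hitting time is h_1 = 84/23.

Answer: 84/23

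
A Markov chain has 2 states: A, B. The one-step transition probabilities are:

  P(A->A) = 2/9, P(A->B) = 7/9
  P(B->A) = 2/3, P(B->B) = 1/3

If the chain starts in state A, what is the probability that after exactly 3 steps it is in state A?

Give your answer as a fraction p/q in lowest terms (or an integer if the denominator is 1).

Computing P^3 by repeated multiplication:
P^1 =
  A: [2/9, 7/9]
  B: [2/3, 1/3]
P^2 =
  A: [46/81, 35/81]
  B: [10/27, 17/27]
P^3 =
  A: [302/729, 427/729]
  B: [122/243, 121/243]

(P^3)[A -> A] = 302/729

Answer: 302/729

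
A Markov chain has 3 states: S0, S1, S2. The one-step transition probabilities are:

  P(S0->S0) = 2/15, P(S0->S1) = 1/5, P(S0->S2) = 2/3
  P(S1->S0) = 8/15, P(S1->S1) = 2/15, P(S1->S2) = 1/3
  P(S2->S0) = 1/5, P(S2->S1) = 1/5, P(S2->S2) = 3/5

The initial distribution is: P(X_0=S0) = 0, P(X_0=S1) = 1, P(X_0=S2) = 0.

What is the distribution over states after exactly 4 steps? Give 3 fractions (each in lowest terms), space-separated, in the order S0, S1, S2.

Answer: 12442/50625 9493/50625 5738/10125

Derivation:
Propagating the distribution step by step (d_{t+1} = d_t * P):
d_0 = (S0=0, S1=1, S2=0)
  d_1[S0] = 0*2/15 + 1*8/15 + 0*1/5 = 8/15
  d_1[S1] = 0*1/5 + 1*2/15 + 0*1/5 = 2/15
  d_1[S2] = 0*2/3 + 1*1/3 + 0*3/5 = 1/3
d_1 = (S0=8/15, S1=2/15, S2=1/3)
  d_2[S0] = 8/15*2/15 + 2/15*8/15 + 1/3*1/5 = 47/225
  d_2[S1] = 8/15*1/5 + 2/15*2/15 + 1/3*1/5 = 43/225
  d_2[S2] = 8/15*2/3 + 2/15*1/3 + 1/3*3/5 = 3/5
d_2 = (S0=47/225, S1=43/225, S2=3/5)
  d_3[S0] = 47/225*2/15 + 43/225*8/15 + 3/5*1/5 = 281/1125
  d_3[S1] = 47/225*1/5 + 43/225*2/15 + 3/5*1/5 = 632/3375
  d_3[S2] = 47/225*2/3 + 43/225*1/3 + 3/5*3/5 = 76/135
d_3 = (S0=281/1125, S1=632/3375, S2=76/135)
  d_4[S0] = 281/1125*2/15 + 632/3375*8/15 + 76/135*1/5 = 12442/50625
  d_4[S1] = 281/1125*1/5 + 632/3375*2/15 + 76/135*1/5 = 9493/50625
  d_4[S2] = 281/1125*2/3 + 632/3375*1/3 + 76/135*3/5 = 5738/10125
d_4 = (S0=12442/50625, S1=9493/50625, S2=5738/10125)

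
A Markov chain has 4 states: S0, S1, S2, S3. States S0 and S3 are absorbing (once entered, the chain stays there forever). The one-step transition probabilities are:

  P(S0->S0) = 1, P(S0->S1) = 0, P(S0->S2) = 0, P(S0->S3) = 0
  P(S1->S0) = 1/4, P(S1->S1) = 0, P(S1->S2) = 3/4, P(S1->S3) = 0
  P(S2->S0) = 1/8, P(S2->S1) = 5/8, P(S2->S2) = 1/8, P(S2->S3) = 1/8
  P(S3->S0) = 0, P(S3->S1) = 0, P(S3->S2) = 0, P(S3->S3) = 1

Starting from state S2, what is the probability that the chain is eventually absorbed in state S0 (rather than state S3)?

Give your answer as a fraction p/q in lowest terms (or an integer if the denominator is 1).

Let a_i = P(absorbed in S0 | start in state i).
Boundary conditions: a_S0 = 1, a_S3 = 0.
For each transient state i, a_i = sum_j P(i->j) * a_j:
  a_S1 = 1/4*a_S0 + 0*a_S1 + 3/4*a_S2 + 0*a_S3
  a_S2 = 1/8*a_S0 + 5/8*a_S1 + 1/8*a_S2 + 1/8*a_S3

Substituting a_S0 = 1 and a_S3 = 0, rearrange to (I - Q) a = r where r[i] = P(i -> S0):
  [1, -3/4] . (a_S1, a_S2) = 1/4
  [-5/8, 7/8] . (a_S1, a_S2) = 1/8

Solving yields:
  a_S1 = 10/13
  a_S2 = 9/13

Starting state is S2, so the absorption probability is a_S2 = 9/13.

Answer: 9/13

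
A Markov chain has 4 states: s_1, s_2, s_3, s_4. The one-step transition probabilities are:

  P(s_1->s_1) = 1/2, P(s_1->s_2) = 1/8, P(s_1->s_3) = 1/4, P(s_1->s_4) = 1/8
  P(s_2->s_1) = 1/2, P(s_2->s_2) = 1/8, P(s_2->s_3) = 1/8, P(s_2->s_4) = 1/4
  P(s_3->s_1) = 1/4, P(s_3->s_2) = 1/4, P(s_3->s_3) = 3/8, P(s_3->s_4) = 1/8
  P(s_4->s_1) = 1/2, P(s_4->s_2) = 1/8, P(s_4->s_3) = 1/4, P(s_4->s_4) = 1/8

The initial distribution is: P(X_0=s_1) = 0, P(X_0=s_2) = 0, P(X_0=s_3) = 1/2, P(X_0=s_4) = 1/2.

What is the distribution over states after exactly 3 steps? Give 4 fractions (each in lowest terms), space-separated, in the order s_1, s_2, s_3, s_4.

Answer: 111/256 81/512 269/1024 149/1024

Derivation:
Propagating the distribution step by step (d_{t+1} = d_t * P):
d_0 = (s_1=0, s_2=0, s_3=1/2, s_4=1/2)
  d_1[s_1] = 0*1/2 + 0*1/2 + 1/2*1/4 + 1/2*1/2 = 3/8
  d_1[s_2] = 0*1/8 + 0*1/8 + 1/2*1/4 + 1/2*1/8 = 3/16
  d_1[s_3] = 0*1/4 + 0*1/8 + 1/2*3/8 + 1/2*1/4 = 5/16
  d_1[s_4] = 0*1/8 + 0*1/4 + 1/2*1/8 + 1/2*1/8 = 1/8
d_1 = (s_1=3/8, s_2=3/16, s_3=5/16, s_4=1/8)
  d_2[s_1] = 3/8*1/2 + 3/16*1/2 + 5/16*1/4 + 1/8*1/2 = 27/64
  d_2[s_2] = 3/8*1/8 + 3/16*1/8 + 5/16*1/4 + 1/8*1/8 = 21/128
  d_2[s_3] = 3/8*1/4 + 3/16*1/8 + 5/16*3/8 + 1/8*1/4 = 17/64
  d_2[s_4] = 3/8*1/8 + 3/16*1/4 + 5/16*1/8 + 1/8*1/8 = 19/128
d_2 = (s_1=27/64, s_2=21/128, s_3=17/64, s_4=19/128)
  d_3[s_1] = 27/64*1/2 + 21/128*1/2 + 17/64*1/4 + 19/128*1/2 = 111/256
  d_3[s_2] = 27/64*1/8 + 21/128*1/8 + 17/64*1/4 + 19/128*1/8 = 81/512
  d_3[s_3] = 27/64*1/4 + 21/128*1/8 + 17/64*3/8 + 19/128*1/4 = 269/1024
  d_3[s_4] = 27/64*1/8 + 21/128*1/4 + 17/64*1/8 + 19/128*1/8 = 149/1024
d_3 = (s_1=111/256, s_2=81/512, s_3=269/1024, s_4=149/1024)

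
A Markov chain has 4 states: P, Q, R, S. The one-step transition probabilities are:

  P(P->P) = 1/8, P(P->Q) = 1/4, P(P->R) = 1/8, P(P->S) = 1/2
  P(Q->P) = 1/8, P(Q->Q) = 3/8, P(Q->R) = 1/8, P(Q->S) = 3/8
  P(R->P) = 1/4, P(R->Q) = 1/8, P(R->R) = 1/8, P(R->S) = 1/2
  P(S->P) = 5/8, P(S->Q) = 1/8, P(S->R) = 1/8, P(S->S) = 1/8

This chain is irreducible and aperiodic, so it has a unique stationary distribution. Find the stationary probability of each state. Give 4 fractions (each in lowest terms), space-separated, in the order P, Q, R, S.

Answer: 5/16 7/32 1/8 11/32

Derivation:
The stationary distribution satisfies pi = pi * P, i.e.:
  pi_P = 1/8*pi_P + 1/8*pi_Q + 1/4*pi_R + 5/8*pi_S
  pi_Q = 1/4*pi_P + 3/8*pi_Q + 1/8*pi_R + 1/8*pi_S
  pi_R = 1/8*pi_P + 1/8*pi_Q + 1/8*pi_R + 1/8*pi_S
  pi_S = 1/2*pi_P + 3/8*pi_Q + 1/2*pi_R + 1/8*pi_S
with normalization: pi_P + pi_Q + pi_R + pi_S = 1.

Using the first 3 balance equations plus normalization, the linear system A*pi = b is:
  [-7/8, 1/8, 1/4, 5/8] . pi = 0
  [1/4, -5/8, 1/8, 1/8] . pi = 0
  [1/8, 1/8, -7/8, 1/8] . pi = 0
  [1, 1, 1, 1] . pi = 1

Solving yields:
  pi_P = 5/16
  pi_Q = 7/32
  pi_R = 1/8
  pi_S = 11/32

Verification (pi * P):
  5/16*1/8 + 7/32*1/8 + 1/8*1/4 + 11/32*5/8 = 5/16 = pi_P  (ok)
  5/16*1/4 + 7/32*3/8 + 1/8*1/8 + 11/32*1/8 = 7/32 = pi_Q  (ok)
  5/16*1/8 + 7/32*1/8 + 1/8*1/8 + 11/32*1/8 = 1/8 = pi_R  (ok)
  5/16*1/2 + 7/32*3/8 + 1/8*1/2 + 11/32*1/8 = 11/32 = pi_S  (ok)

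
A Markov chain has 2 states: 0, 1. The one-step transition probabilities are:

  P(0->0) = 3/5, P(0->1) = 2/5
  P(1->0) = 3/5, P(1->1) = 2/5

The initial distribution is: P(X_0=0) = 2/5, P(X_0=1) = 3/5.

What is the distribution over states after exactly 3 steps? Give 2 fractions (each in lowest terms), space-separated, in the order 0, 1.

Propagating the distribution step by step (d_{t+1} = d_t * P):
d_0 = (0=2/5, 1=3/5)
  d_1[0] = 2/5*3/5 + 3/5*3/5 = 3/5
  d_1[1] = 2/5*2/5 + 3/5*2/5 = 2/5
d_1 = (0=3/5, 1=2/5)
  d_2[0] = 3/5*3/5 + 2/5*3/5 = 3/5
  d_2[1] = 3/5*2/5 + 2/5*2/5 = 2/5
d_2 = (0=3/5, 1=2/5)
  d_3[0] = 3/5*3/5 + 2/5*3/5 = 3/5
  d_3[1] = 3/5*2/5 + 2/5*2/5 = 2/5
d_3 = (0=3/5, 1=2/5)

Answer: 3/5 2/5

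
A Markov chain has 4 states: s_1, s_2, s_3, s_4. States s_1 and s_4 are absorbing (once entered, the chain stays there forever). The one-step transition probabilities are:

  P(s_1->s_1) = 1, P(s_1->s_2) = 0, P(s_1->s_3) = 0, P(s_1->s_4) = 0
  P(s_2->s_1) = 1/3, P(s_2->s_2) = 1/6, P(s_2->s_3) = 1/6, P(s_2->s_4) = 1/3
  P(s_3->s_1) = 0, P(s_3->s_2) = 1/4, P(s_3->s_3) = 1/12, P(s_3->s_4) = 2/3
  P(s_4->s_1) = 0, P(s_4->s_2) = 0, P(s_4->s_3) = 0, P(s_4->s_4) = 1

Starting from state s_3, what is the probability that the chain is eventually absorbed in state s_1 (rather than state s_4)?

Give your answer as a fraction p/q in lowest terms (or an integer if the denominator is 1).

Let a_i = P(absorbed in s_1 | start in state i).
Boundary conditions: a_s_1 = 1, a_s_4 = 0.
For each transient state i, a_i = sum_j P(i->j) * a_j:
  a_s_2 = 1/3*a_s_1 + 1/6*a_s_2 + 1/6*a_s_3 + 1/3*a_s_4
  a_s_3 = 0*a_s_1 + 1/4*a_s_2 + 1/12*a_s_3 + 2/3*a_s_4

Substituting a_s_1 = 1 and a_s_4 = 0, rearrange to (I - Q) a = r where r[i] = P(i -> s_1):
  [5/6, -1/6] . (a_s_2, a_s_3) = 1/3
  [-1/4, 11/12] . (a_s_2, a_s_3) = 0

Solving yields:
  a_s_2 = 11/26
  a_s_3 = 3/26

Starting state is s_3, so the absorption probability is a_s_3 = 3/26.

Answer: 3/26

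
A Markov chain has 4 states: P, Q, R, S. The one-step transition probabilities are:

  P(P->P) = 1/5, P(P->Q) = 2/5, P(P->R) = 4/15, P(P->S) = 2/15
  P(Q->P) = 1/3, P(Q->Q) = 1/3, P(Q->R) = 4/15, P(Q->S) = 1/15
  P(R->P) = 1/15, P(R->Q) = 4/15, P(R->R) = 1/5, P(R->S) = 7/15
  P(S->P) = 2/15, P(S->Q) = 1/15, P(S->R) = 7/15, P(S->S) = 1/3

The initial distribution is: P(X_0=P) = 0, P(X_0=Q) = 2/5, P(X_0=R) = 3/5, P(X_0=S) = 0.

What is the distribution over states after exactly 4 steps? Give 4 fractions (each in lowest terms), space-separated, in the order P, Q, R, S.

Propagating the distribution step by step (d_{t+1} = d_t * P):
d_0 = (P=0, Q=2/5, R=3/5, S=0)
  d_1[P] = 0*1/5 + 2/5*1/3 + 3/5*1/15 + 0*2/15 = 13/75
  d_1[Q] = 0*2/5 + 2/5*1/3 + 3/5*4/15 + 0*1/15 = 22/75
  d_1[R] = 0*4/15 + 2/5*4/15 + 3/5*1/5 + 0*7/15 = 17/75
  d_1[S] = 0*2/15 + 2/5*1/15 + 3/5*7/15 + 0*1/3 = 23/75
d_1 = (P=13/75, Q=22/75, R=17/75, S=23/75)
  d_2[P] = 13/75*1/5 + 22/75*1/3 + 17/75*1/15 + 23/75*2/15 = 212/1125
  d_2[Q] = 13/75*2/5 + 22/75*1/3 + 17/75*4/15 + 23/75*1/15 = 31/125
  d_2[R] = 13/75*4/15 + 22/75*4/15 + 17/75*1/5 + 23/75*7/15 = 352/1125
  d_2[S] = 13/75*2/15 + 22/75*1/15 + 17/75*7/15 + 23/75*1/3 = 94/375
d_2 = (P=212/1125, Q=31/125, R=352/1125, S=94/375)
  d_3[P] = 212/1125*1/5 + 31/125*1/3 + 352/1125*1/15 + 94/375*2/15 = 2947/16875
  d_3[Q] = 212/1125*2/5 + 31/125*1/3 + 352/1125*4/15 + 94/375*1/15 = 4357/16875
  d_3[R] = 212/1125*4/15 + 31/125*4/15 + 352/1125*1/5 + 94/375*7/15 = 4994/16875
  d_3[S] = 212/1125*2/15 + 31/125*1/15 + 352/1125*7/15 + 94/375*1/3 = 4577/16875
d_3 = (P=2947/16875, Q=4357/16875, R=4994/16875, S=4577/16875)
  d_4[P] = 2947/16875*1/5 + 4357/16875*1/3 + 4994/16875*1/15 + 4577/16875*2/15 = 44774/253125
  d_4[Q] = 2947/16875*2/5 + 4357/16875*1/3 + 4994/16875*4/15 + 4577/16875*1/15 = 4268/16875
  d_4[R] = 2947/16875*4/15 + 4357/16875*4/15 + 4994/16875*1/5 + 4577/16875*7/15 = 76237/253125
  d_4[S] = 2947/16875*2/15 + 4357/16875*1/15 + 4994/16875*7/15 + 4577/16875*1/3 = 2522/9375
d_4 = (P=44774/253125, Q=4268/16875, R=76237/253125, S=2522/9375)

Answer: 44774/253125 4268/16875 76237/253125 2522/9375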